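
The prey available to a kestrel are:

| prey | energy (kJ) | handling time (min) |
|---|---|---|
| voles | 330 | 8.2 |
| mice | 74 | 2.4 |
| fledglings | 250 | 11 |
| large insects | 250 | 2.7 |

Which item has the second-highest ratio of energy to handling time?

In descending order of E/h:
large insects: 250/2.7 = 92.6 kJ/min
voles: 330/8.2 = 40.2 kJ/min
mice: 74/2.4 = 30.8 kJ/min
fledglings: 250/11 = 22.7 kJ/min

voles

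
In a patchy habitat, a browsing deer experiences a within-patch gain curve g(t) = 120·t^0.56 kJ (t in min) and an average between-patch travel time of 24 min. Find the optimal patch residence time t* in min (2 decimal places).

30.55 min

By the marginal value theorem, leave when the instantaneous gain rate g'(t) equals the habitat-wide average g(t)/(T + t).
g'(t) = 0.56·120·t^-0.44. Setting 0.56·120·t^-0.44 = 120·t^0.56/(24+t) gives 0.56(24+t) = t, so 0.44·t = 0.56×24.
t* = 0.56×24/0.44 = 30.55 min.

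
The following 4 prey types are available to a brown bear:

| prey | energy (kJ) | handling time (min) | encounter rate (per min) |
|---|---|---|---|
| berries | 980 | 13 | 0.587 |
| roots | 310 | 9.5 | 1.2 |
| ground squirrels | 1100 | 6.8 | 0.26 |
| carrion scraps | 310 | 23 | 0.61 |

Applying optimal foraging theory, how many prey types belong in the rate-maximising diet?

Profitabilities (E/h, kJ/min): ground squirrels 162, berries 75.4, roots 32.6, carrion scraps 13.5. Add prey in this order while the next type's profitability exceeds the intake rate on those already taken.
Rate on top 1: 103.3. berries: 75.4 < 103.3 → exclude; stop.
Optimal diet: ground squirrels — 1 of 4 types.

1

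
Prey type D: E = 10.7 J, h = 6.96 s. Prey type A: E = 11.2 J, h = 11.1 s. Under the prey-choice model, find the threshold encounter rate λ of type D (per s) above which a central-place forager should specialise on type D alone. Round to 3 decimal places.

Drop type A once their profitability E₂/h₂ falls below the rate achievable on type D alone: E₂/h₂ = λE₁/(1 + λh₁).
Solve for λ: λE₁h₂ = E₂(1 + λh₁) → λ(E₁h₂ − E₂h₁) = E₂ → λ = E₂/(E₁h₂ − E₂h₁).
λ = 11.2/(10.7×11.1 − 11.2×6.96) = 11.2/40.82 = 0.2744 per s.

0.274 per s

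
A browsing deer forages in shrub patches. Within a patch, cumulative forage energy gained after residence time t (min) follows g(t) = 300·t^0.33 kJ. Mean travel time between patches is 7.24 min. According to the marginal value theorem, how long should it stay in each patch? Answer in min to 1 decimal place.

3.6 min

Maximise g(t)/(T+t): set derivative to zero → g'(t)(T+t) = g(t).
g'(t) = 0.33·300·t^-0.67. Setting 0.33·300·t^-0.67 = 300·t^0.33/(7.24+t) gives 0.33(7.24+t) = t, so 0.67·t = 0.33×7.24.
t* = 0.33×7.24/0.67 = 3.566 min.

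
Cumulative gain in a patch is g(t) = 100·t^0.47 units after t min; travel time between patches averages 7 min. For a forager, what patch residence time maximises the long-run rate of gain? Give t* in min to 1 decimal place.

6.2 min

By the marginal value theorem, leave when the instantaneous gain rate g'(t) equals the habitat-wide average g(t)/(T + t).
g'(t) = 0.47·100·t^-0.53. Setting 0.47·100·t^-0.53 = 100·t^0.47/(7+t) gives 0.47(7+t) = t, so 0.53·t = 0.47×7.
t* = 0.47×7/0.53 = 6.208 min.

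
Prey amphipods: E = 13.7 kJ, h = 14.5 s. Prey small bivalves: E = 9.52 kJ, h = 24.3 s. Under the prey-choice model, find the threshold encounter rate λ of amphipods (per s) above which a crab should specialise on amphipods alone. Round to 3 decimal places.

Drop small bivalves once their profitability E₂/h₂ falls below the rate achievable on amphipods alone: E₂/h₂ = λE₁/(1 + λh₁).
Solve for λ: λE₁h₂ = E₂(1 + λh₁) → λ(E₁h₂ − E₂h₁) = E₂ → λ = E₂/(E₁h₂ − E₂h₁).
λ = 9.52/(13.7×24.3 − 9.52×14.5) = 9.52/194.9 = 0.04885 per s.

0.049 per s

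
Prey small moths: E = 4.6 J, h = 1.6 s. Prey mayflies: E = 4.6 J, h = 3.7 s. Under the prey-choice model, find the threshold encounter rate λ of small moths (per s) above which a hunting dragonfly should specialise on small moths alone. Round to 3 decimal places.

0.476 per s

The zero-one rule: include mayflies iff E₂/h₂ > λE₁/(1+λh₁). Equality gives the switch point.
λE₁h₂ = E₂ + λE₂h₁ ⇒ λ = E₂/(E₁h₂ − E₂h₁) = 4.6/(17.02 − 7.36) = 0.4762 per s.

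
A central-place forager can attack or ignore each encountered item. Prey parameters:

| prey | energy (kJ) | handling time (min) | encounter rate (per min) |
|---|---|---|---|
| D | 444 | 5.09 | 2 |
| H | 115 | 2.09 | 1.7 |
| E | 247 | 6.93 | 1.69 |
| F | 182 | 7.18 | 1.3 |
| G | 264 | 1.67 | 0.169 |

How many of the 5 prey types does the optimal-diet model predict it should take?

Profitabilities (E/h, kJ/min): G 158, D 87.2, H 55, E 35.6, F 25.3. Add prey in this order while the next type's profitability exceeds the intake rate on those already taken.
Rate on top 1: 34.8. D: 87.2 > 34.8 → include.
Rate on top 2: 81.36. H: 55 < 81.36 → exclude; stop.
Optimal diet: G, D — 2 of 5 types.

2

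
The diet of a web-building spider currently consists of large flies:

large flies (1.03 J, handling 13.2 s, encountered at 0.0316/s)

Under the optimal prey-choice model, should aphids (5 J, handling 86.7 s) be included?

Intake rate on the current diet: R = (0.0316×1.03) / (1 + 0.0316×13.2) = 0.03255/1.417 = 0.02297 J/s.
Profitability of aphids: 5/86.7 = 0.05767 J/s.
Since 0.05767 > R, including aphids increases the long-run rate.

Yes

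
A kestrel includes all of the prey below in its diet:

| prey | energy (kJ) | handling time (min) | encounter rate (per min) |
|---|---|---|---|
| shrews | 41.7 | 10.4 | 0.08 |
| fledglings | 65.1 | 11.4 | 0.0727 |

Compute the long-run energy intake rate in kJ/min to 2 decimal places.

Energy encountered per unit search time: 0.08×41.7 + 0.0727×65.1 = 8.069 kJ/min.
Handling time per unit search time: 0.08×10.4 + 0.0727×11.4 = 1.661.
Rate = 8.069/(1 + 1.661) = 3.032 kJ/min.

3.03 kJ/min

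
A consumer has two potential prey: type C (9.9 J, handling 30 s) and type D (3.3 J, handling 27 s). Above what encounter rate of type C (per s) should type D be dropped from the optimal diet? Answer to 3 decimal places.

0.020 per s

Drop type D once their profitability E₂/h₂ falls below the rate achievable on type C alone: E₂/h₂ = λE₁/(1 + λh₁).
Solve for λ: λE₁h₂ = E₂(1 + λh₁) → λ(E₁h₂ − E₂h₁) = E₂ → λ = E₂/(E₁h₂ − E₂h₁).
λ = 3.3/(9.9×27 − 3.3×30) = 3.3/168.3 = 0.01961 per s.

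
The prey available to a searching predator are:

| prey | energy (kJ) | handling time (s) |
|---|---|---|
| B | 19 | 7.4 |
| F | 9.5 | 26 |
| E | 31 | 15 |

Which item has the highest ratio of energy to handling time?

In descending order of E/h:
B: 19/7.4 = 2.57 kJ/s
E: 31/15 = 2.07 kJ/s
F: 9.5/26 = 0.365 kJ/s

B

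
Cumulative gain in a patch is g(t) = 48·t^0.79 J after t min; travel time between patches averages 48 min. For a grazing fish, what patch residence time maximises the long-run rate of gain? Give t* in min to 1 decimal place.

By the marginal value theorem, leave when the instantaneous gain rate g'(t) equals the habitat-wide average g(t)/(T + t).
g'(t) = 0.79·48·t^-0.21. Setting 0.79·48·t^-0.21 = 48·t^0.79/(48+t) gives 0.79(48+t) = t, so 0.21·t = 0.79×48.
t* = 0.79×48/0.21 = 180.6 min.

180.6 min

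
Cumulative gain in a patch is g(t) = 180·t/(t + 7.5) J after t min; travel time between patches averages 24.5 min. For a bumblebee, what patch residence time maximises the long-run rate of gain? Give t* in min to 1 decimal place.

13.6 min

Maximise g(t)/(T+t): set derivative to zero → g'(t)(T+t) = g(t).
g'(t) = 180·7.5/(t + 7.5)². Setting 180·7.5/(t+7.5)² = 180t/[(t+7.5)(24.5+t)] gives 7.5(24.5+t) = t(t+7.5), so t² = 7.5×24.5 = 183.8.
t* = √183.8 = 13.56 min.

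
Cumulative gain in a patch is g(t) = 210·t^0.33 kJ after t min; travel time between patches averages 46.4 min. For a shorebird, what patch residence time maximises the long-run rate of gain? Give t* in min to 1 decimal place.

22.9 min

Maximise g(t)/(T+t): set derivative to zero → g'(t)(T+t) = g(t).
g'(t) = 0.33·210·t^-0.67. Setting 0.33·210·t^-0.67 = 210·t^0.33/(46.4+t) gives 0.33(46.4+t) = t, so 0.67·t = 0.33×46.4.
t* = 0.33×46.4/0.67 = 22.85 min.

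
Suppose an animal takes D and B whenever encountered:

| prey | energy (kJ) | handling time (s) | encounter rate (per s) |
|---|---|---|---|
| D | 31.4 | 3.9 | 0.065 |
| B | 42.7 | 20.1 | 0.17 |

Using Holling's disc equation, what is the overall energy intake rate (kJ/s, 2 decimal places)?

Energy encountered per unit search time: 0.065×31.4 + 0.17×42.7 = 9.3 kJ/s.
Handling time per unit search time: 0.065×3.9 + 0.17×20.1 = 3.671.
Rate = 9.3/(1 + 3.671) = 1.991 kJ/s.

1.99 kJ/s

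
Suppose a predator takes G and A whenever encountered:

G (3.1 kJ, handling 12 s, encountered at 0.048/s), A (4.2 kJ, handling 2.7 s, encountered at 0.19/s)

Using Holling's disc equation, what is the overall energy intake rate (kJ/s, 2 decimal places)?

R = Σλ_iE_i / (1 + Σλ_ih_i)
Numerator: 0.048×3.1 + 0.19×4.2 = 0.9468
Denominator: 1 + 0.048×12 + 0.19×2.7 = 2.089
R = 0.9468/2.089 = 0.4532 kJ/s

0.45 kJ/s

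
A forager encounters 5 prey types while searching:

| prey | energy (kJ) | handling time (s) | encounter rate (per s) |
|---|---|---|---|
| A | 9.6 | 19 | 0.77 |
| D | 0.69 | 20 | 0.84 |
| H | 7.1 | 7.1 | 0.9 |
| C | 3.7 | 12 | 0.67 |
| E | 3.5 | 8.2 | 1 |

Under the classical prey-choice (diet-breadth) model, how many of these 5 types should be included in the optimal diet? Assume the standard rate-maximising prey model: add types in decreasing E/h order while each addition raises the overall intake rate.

E/h in descending order: H 1, A 0.505, E 0.427, C 0.308, D 0.0345 kJ/s. The optimal diet is the largest prefix of this list for which every included type satisfies E_i/h_i > R on the types above it.
Rate on top 1: 0.8647. A: 0.505 < 0.8647 → exclude; stop.
Optimal diet: H — 1 of 5 types.

1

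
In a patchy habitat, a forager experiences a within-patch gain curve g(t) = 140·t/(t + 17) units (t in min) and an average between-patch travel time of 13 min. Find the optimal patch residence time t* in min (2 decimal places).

Maximise g(t)/(T+t): set derivative to zero → g'(t)(T+t) = g(t).
g'(t) = 140·17/(t + 17)². Setting 140·17/(t+17)² = 140t/[(t+17)(13+t)] gives 17(13+t) = t(t+17), so t² = 17×13 = 221.
t* = √221 = 14.87 min.

14.87 min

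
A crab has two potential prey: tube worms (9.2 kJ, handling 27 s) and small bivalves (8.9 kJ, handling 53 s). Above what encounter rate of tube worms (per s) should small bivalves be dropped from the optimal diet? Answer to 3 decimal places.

0.036 per s

Drop small bivalves once their profitability E₂/h₂ falls below the rate achievable on tube worms alone: E₂/h₂ = λE₁/(1 + λh₁).
Solve for λ: λE₁h₂ = E₂(1 + λh₁) → λ(E₁h₂ − E₂h₁) = E₂ → λ = E₂/(E₁h₂ − E₂h₁).
λ = 8.9/(9.2×53 − 8.9×27) = 8.9/247.3 = 0.03599 per s.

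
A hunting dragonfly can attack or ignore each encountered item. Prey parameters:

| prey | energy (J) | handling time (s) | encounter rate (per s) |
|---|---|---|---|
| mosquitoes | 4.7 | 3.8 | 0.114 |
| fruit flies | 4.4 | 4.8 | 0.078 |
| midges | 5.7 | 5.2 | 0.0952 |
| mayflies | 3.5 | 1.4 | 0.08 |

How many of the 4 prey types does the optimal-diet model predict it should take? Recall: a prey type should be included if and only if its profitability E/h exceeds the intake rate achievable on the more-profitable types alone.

4

Profitabilities (E/h, J/s): mayflies 2.5, mosquitoes 1.24, midges 1.1, fruit flies 0.917. Add prey in this order while the next type's profitability exceeds the intake rate on those already taken.
Rate on top 1: 0.2518. mosquitoes: 1.24 > 0.2518 → include.
Rate on top 2: 0.528. midges: 1.1 > 0.528 → include.
Rate on top 3: 0.6658. fruit flies: 0.917 > 0.6658 → include.
Optimal diet: mayflies, mosquitoes, midges, fruit flies — 4 of 4 types.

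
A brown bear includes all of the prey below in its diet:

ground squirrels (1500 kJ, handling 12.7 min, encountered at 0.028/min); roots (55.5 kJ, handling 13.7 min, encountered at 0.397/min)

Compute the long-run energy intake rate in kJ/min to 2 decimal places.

9.42 kJ/min

Energy encountered per unit search time: 0.028×1500 + 0.397×55.5 = 64.03 kJ/min.
Handling time per unit search time: 0.028×12.7 + 0.397×13.7 = 5.795.
Rate = 64.03/(1 + 5.795) = 9.424 kJ/min.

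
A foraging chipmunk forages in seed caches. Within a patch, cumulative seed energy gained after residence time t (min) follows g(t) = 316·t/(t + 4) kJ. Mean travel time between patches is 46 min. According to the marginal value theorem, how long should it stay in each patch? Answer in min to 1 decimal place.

13.6 min

Optimal t* satisfies g'(t*) = g(t*)/(T + t*).
g'(t) = 316·4/(t + 4)². Setting 316·4/(t+4)² = 316t/[(t+4)(46+t)] gives 4(46+t) = t(t+4), so t² = 4×46 = 184.
t* = √184 = 13.56 min.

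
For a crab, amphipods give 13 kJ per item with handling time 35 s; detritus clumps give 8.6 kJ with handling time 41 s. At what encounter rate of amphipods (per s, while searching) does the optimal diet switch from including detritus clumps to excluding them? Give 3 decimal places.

0.037 per s

At the threshold, the rate on amphipods alone equals the profitability of detritus clumps: λ·13/(1 + λ·35) = 8.6/41 = 0.2098.
Rearranging, λ(13 − 0.2098×35) = 0.2098, so λ = 0.2098/5.659 = 0.03707 per s.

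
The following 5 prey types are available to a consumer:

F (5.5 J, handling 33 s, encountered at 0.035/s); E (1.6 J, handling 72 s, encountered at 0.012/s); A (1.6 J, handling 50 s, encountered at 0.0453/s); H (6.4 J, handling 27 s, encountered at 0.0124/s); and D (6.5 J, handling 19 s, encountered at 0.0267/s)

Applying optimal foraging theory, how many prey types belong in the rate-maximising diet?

Profitabilities (E/h, J/s): D 0.342, H 0.237, F 0.167, A 0.032, E 0.0222. Add prey in this order while the next type's profitability exceeds the intake rate on those already taken.
Rate on top 1: 0.1151. H: 0.237 > 0.1151 → include.
Rate on top 2: 0.1373. F: 0.167 > 0.1373 → include.
Rate on top 3: 0.1486. A: 0.032 < 0.1486 → exclude; stop.
Optimal diet: D, H, F — 3 of 5 types.

3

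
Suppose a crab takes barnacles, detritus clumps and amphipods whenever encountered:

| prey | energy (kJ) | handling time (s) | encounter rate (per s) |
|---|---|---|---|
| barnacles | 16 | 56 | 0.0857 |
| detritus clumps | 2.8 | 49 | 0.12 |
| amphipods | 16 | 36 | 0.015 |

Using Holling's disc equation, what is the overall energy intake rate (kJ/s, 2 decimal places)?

Energy encountered per unit search time: 0.0857×16 + 0.12×2.8 + 0.015×16 = 1.947 kJ/s.
Handling time per unit search time: 0.0857×56 + 0.12×49 + 0.015×36 = 11.22.
Rate = 1.947/(1 + 11.22) = 0.1594 kJ/s.

0.16 kJ/s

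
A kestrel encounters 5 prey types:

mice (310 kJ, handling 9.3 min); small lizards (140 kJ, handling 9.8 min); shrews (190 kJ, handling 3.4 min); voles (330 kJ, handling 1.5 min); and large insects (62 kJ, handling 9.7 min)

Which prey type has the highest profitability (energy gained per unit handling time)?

voles

In descending order of E/h:
voles: 330/1.5 = 220 kJ/min
shrews: 190/3.4 = 55.9 kJ/min
mice: 310/9.3 = 33.3 kJ/min
small lizards: 140/9.8 = 14.3 kJ/min
large insects: 62/9.7 = 6.39 kJ/min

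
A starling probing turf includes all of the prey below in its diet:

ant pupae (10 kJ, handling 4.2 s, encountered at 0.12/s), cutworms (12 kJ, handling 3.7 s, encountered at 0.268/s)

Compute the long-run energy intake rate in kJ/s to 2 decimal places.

R = (0.12×10 + 0.268×12) / (1 + 0.12×4.2 + 0.268×3.7) = 4.416/2.496 = 1.77 kJ/s.

1.77 kJ/s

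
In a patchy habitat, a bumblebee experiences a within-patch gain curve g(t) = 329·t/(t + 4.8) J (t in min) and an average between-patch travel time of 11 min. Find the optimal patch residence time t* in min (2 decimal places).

7.27 min

Optimal t* satisfies g'(t*) = g(t*)/(T + t*).
g'(t) = 329·4.8/(t + 4.8)². Setting 329·4.8/(t+4.8)² = 329t/[(t+4.8)(11+t)] gives 4.8(11+t) = t(t+4.8), so t² = 4.8×11 = 52.8.
t* = √52.8 = 7.266 min.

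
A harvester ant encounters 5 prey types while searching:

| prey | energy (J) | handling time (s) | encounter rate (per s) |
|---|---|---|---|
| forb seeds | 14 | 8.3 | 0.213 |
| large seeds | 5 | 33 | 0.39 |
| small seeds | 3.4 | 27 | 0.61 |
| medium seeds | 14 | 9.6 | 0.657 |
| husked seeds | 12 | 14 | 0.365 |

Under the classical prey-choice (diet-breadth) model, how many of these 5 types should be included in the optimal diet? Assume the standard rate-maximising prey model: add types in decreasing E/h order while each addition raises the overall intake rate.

2

Rank by E/h (J/s): forb seeds 1.69, medium seeds 1.46, husked seeds 0.857, large seeds 0.152, small seeds 0.126. Include each in turn until the next type's E/h falls below the running intake rate.
Rate on top 1: 1.077. medium seeds: 1.46 > 1.077 → include.
Rate on top 2: 1.342. husked seeds: 0.857 < 1.342 → exclude; stop.
Optimal diet: forb seeds, medium seeds — 2 of 5 types.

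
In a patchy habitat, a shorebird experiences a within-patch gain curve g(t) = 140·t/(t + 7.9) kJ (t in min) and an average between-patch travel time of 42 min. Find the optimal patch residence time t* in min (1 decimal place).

18.2 min

Maximise g(t)/(T+t): set derivative to zero → g'(t)(T+t) = g(t).
g'(t) = 140·7.9/(t + 7.9)². Setting 140·7.9/(t+7.9)² = 140t/[(t+7.9)(42+t)] gives 7.9(42+t) = t(t+7.9), so t² = 7.9×42 = 331.8.
t* = √331.8 = 18.22 min.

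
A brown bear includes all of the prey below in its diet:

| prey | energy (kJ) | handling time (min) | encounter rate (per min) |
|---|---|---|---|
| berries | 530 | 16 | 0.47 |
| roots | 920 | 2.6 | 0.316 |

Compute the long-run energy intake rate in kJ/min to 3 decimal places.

57.787 kJ/min

R = (0.47×530 + 0.316×920) / (1 + 0.47×16 + 0.316×2.6) = 539.8/9.342 = 57.79 kJ/min.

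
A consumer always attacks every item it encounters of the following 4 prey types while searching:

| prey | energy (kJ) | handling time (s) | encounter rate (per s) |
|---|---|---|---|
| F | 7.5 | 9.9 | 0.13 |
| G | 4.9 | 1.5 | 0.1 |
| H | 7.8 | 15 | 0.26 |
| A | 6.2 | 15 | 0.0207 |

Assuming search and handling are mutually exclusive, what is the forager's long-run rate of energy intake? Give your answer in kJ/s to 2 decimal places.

0.54 kJ/s

Energy encountered per unit search time: 0.13×7.5 + 0.1×4.9 + 0.26×7.8 + 0.0207×6.2 = 3.621 kJ/s.
Handling time per unit search time: 0.13×9.9 + 0.1×1.5 + 0.26×15 + 0.0207×15 = 5.648.
Rate = 3.621/(1 + 5.648) = 0.5448 kJ/s.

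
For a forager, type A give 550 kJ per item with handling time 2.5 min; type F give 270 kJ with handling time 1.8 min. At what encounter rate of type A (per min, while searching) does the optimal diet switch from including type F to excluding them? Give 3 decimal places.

The zero-one rule: include type F iff E₂/h₂ > λE₁/(1+λh₁). Equality gives the switch point.
λE₁h₂ = E₂ + λE₂h₁ ⇒ λ = E₂/(E₁h₂ − E₂h₁) = 270/(990 − 675) = 0.8571 per min.

0.857 per min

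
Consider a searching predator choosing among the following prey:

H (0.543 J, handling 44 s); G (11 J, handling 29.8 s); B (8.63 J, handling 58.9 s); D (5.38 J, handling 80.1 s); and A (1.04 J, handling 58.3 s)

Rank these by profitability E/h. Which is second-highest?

Profitability E/h (J/s): H = 0.543/44 = 0.0123, G = 11/29.8 = 0.369, B = 8.63/58.9 = 0.147, D = 5.38/80.1 = 0.0672, A = 1.04/58.3 = 0.0178.
Ranked: G > B > D > A > H.

B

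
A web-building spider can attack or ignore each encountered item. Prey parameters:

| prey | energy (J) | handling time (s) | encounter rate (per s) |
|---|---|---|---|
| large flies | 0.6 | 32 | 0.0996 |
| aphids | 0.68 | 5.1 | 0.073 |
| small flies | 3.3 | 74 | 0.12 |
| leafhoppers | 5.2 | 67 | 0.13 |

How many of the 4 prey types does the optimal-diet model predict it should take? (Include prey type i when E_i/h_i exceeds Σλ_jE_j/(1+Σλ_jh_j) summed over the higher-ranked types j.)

E/h in descending order: aphids 0.133, leafhoppers 0.0776, small flies 0.0446, large flies 0.0187 J/s. The optimal diet is the largest prefix of this list for which every included type satisfies E_i/h_i > R on the types above it.
Rate on top 1: 0.03617. leafhoppers: 0.0776 > 0.03617 → include.
Rate on top 2: 0.07197. small flies: 0.0446 < 0.07197 → exclude; stop.
Optimal diet: aphids, leafhoppers — 2 of 4 types.

2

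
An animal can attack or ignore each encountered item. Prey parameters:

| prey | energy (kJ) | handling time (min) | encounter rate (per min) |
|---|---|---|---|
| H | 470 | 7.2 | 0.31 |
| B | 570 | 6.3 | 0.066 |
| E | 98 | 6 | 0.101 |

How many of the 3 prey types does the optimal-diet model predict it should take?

2

E/h in descending order: B 90.5, H 65.3, E 16.3 kJ/min. The optimal diet is the largest prefix of this list for which every included type satisfies E_i/h_i > R on the types above it.
Rate on top 1: 26.57. H: 65.3 > 26.57 → include.
Rate on top 2: 50.25. E: 16.3 < 50.25 → exclude; stop.
Optimal diet: B, H — 2 of 3 types.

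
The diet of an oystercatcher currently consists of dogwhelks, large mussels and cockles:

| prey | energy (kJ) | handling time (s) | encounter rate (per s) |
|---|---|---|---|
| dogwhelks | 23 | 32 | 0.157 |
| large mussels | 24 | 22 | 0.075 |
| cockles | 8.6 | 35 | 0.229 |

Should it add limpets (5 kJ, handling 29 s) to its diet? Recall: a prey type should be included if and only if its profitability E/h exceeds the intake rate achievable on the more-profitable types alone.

No

On dogwhelks, large mussels and cockles alone, R = ΣλE/(1+Σλh) = 7.38/15.69 = 0.4704 kJ/s.
Profitability of limpets: 5/29 = 0.1724 kJ/s.
Since 0.1724 < R, time spent handling limpets is better spent searching.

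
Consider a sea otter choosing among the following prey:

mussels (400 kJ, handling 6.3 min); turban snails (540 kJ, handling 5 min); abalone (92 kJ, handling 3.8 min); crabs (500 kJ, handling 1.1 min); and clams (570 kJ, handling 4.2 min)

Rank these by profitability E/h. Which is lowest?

Profitability E/h (kJ/min): mussels = 400/6.3 = 63.5, turban snails = 540/5 = 108, abalone = 92/3.8 = 24.2, crabs = 500/1.1 = 455, clams = 570/4.2 = 136.
Ranked: crabs > clams > turban snails > mussels > abalone.

abalone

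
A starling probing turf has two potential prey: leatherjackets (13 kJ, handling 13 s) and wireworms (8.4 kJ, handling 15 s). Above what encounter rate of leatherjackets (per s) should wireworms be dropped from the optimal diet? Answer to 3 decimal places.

0.098 per s

Drop wireworms once their profitability E₂/h₂ falls below the rate achievable on leatherjackets alone: E₂/h₂ = λE₁/(1 + λh₁).
Solve for λ: λE₁h₂ = E₂(1 + λh₁) → λ(E₁h₂ − E₂h₁) = E₂ → λ = E₂/(E₁h₂ − E₂h₁).
λ = 8.4/(13×15 − 8.4×13) = 8.4/85.8 = 0.0979 per s.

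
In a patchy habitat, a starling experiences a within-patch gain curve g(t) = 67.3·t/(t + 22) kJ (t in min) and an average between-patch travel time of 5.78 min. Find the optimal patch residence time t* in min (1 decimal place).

11.3 min

Maximise g(t)/(T+t): set derivative to zero → g'(t)(T+t) = g(t).
g'(t) = 67.3·22/(t + 22)². Setting 67.3·22/(t+22)² = 67.3t/[(t+22)(5.78+t)] gives 22(5.78+t) = t(t+22), so t² = 22×5.78 = 127.2.
t* = √127.2 = 11.28 min.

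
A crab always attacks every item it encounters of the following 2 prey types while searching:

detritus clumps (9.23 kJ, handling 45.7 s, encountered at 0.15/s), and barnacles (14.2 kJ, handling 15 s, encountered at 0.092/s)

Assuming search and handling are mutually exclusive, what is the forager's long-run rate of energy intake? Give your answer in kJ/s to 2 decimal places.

R = Σλ_iE_i / (1 + Σλ_ih_i)
Numerator: 0.15×9.23 + 0.092×14.2 = 2.691
Denominator: 1 + 0.15×45.7 + 0.092×15 = 9.235
R = 2.691/9.235 = 0.2914 kJ/s

0.29 kJ/s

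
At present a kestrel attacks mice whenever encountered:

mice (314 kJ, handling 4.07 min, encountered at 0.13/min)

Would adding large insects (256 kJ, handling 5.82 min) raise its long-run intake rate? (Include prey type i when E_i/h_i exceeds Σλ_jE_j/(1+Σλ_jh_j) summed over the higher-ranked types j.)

Yes

Intake rate on the current diet: R = (0.13×314) / (1 + 0.13×4.07) = 40.82/1.529 = 26.7 kJ/min.
Profitability of large insects: 256/5.82 = 43.99 kJ/min.
Since 43.99 > R, including large insects increases the long-run rate.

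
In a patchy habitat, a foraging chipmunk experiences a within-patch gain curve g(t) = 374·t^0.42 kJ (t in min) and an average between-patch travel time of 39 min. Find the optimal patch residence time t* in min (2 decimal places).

By the marginal value theorem, leave when the instantaneous gain rate g'(t) equals the habitat-wide average g(t)/(T + t).
g'(t) = 0.42·374·t^-0.58. Setting 0.42·374·t^-0.58 = 374·t^0.42/(39+t) gives 0.42(39+t) = t, so 0.58·t = 0.42×39.
t* = 0.42×39/0.58 = 28.24 min.

28.24 min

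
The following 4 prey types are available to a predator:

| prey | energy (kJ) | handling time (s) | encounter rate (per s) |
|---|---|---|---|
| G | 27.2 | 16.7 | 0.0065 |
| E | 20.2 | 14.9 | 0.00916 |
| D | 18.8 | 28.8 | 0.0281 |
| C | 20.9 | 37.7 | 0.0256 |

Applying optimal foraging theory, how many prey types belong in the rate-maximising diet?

4

E/h in descending order: G 1.63, E 1.36, D 0.653, C 0.554 kJ/s. The optimal diet is the largest prefix of this list for which every included type satisfies E_i/h_i > R on the types above it.
Rate on top 1: 0.1595. E: 1.36 > 0.1595 → include.
Rate on top 2: 0.2906. D: 0.653 > 0.2906 → include.
Rate on top 3: 0.4333. C: 0.554 > 0.4333 → include.
Optimal diet: G, E, D, C — 4 of 4 types.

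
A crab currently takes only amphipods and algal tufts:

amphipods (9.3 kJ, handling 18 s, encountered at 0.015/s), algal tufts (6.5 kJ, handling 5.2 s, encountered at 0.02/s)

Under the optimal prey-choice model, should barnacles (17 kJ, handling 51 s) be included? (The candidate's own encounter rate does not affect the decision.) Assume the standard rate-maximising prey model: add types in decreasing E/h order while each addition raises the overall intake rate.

Current rate: (0.015×9.3 + 0.02×6.5)/(1 + 0.015×18 + 0.02×5.2) = 0.1961 kJ/s.
barnacles: E/h = 17/51 = 0.3333 kJ/s.
0.3333 > 0.1961, so adding barnacles raises the average — include it.

Yes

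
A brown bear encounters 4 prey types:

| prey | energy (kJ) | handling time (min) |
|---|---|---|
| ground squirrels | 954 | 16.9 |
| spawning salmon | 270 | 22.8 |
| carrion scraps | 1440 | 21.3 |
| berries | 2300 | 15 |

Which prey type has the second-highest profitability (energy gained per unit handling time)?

Profitability E/h (kJ/min): ground squirrels = 954/16.9 = 56.4, spawning salmon = 270/22.8 = 11.8, carrion scraps = 1440/21.3 = 67.6, berries = 2300/15 = 153.
Ranked: berries > carrion scraps > ground squirrels > spawning salmon.

carrion scraps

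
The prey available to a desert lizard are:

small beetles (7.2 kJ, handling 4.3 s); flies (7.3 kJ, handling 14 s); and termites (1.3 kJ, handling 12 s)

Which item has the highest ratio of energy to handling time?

In descending order of E/h:
small beetles: 7.2/4.3 = 1.67 kJ/s
flies: 7.3/14 = 0.521 kJ/s
termites: 1.3/12 = 0.108 kJ/s

small beetles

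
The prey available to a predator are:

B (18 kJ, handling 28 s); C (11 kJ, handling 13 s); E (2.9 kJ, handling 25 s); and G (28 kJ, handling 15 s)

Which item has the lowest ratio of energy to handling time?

E

In descending order of E/h:
G: 28/15 = 1.87 kJ/s
C: 11/13 = 0.846 kJ/s
B: 18/28 = 0.643 kJ/s
E: 2.9/25 = 0.116 kJ/s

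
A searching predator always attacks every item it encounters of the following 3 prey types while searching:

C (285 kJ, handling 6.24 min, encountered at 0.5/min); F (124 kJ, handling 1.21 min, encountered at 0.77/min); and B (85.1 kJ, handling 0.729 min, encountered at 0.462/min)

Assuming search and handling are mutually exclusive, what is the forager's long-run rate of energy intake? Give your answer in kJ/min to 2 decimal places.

R = Σλ_iE_i / (1 + Σλ_ih_i)
Numerator: 0.5×285 + 0.77×124 + 0.462×85.1 = 277.3
Denominator: 1 + 0.5×6.24 + 0.77×1.21 + 0.462×0.729 = 5.388
R = 277.3/5.388 = 51.46 kJ/min

51.46 kJ/min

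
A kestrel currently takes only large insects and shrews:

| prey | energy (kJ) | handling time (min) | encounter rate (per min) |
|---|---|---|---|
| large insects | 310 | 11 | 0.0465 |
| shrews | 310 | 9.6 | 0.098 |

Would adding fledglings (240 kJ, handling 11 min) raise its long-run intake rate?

Intake rate on the current diet: R = (0.0465×310 + 0.098×310) / (1 + 0.0465×11 + 0.098×9.6) = 44.8/2.452 = 18.27 kJ/min.
Profitability of fledglings: 240/11 = 21.82 kJ/min.
Since 21.82 > R, including fledglings increases the long-run rate.

Yes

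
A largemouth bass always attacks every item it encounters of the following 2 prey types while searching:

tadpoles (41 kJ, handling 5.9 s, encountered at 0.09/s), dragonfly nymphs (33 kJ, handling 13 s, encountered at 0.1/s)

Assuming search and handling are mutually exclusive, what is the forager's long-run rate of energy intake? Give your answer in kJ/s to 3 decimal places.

R = (0.09×41 + 0.1×33) / (1 + 0.09×5.9 + 0.1×13) = 6.99/2.831 = 2.469 kJ/s.

2.469 kJ/s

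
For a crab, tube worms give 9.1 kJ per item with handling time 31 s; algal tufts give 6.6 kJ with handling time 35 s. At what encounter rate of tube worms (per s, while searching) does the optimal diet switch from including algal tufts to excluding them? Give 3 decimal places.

Drop algal tufts once their profitability E₂/h₂ falls below the rate achievable on tube worms alone: E₂/h₂ = λE₁/(1 + λh₁).
Solve for λ: λE₁h₂ = E₂(1 + λh₁) → λ(E₁h₂ − E₂h₁) = E₂ → λ = E₂/(E₁h₂ − E₂h₁).
λ = 6.6/(9.1×35 − 6.6×31) = 6.6/113.9 = 0.05795 per s.

0.058 per s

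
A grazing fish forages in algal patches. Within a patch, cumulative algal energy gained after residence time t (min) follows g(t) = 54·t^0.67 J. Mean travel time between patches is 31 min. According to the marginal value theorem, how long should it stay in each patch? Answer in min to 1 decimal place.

62.9 min

By the marginal value theorem, leave when the instantaneous gain rate g'(t) equals the habitat-wide average g(t)/(T + t).
g'(t) = 0.67·54·t^-0.33. Setting 0.67·54·t^-0.33 = 54·t^0.67/(31+t) gives 0.67(31+t) = t, so 0.33·t = 0.67×31.
t* = 0.67×31/0.33 = 62.94 min.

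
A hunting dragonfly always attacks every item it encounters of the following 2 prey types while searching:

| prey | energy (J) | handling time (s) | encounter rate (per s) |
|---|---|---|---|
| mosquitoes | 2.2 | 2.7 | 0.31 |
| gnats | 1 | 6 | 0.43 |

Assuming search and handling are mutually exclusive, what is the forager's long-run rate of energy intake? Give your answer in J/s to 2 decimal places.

Energy encountered per unit search time: 0.31×2.2 + 0.43×1 = 1.112 J/s.
Handling time per unit search time: 0.31×2.7 + 0.43×6 = 3.417.
Rate = 1.112/(1 + 3.417) = 0.2518 J/s.

0.25 J/s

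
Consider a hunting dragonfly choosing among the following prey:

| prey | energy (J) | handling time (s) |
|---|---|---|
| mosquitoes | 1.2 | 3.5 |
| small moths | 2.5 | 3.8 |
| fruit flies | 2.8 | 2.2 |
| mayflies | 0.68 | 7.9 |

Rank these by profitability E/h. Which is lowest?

mayflies

In descending order of E/h:
fruit flies: 2.8/2.2 = 1.27 J/s
small moths: 2.5/3.8 = 0.658 J/s
mosquitoes: 1.2/3.5 = 0.343 J/s
mayflies: 0.68/7.9 = 0.0861 J/s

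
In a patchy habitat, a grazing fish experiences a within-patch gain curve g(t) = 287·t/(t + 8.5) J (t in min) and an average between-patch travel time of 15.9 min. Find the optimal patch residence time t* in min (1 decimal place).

11.6 min

By the marginal value theorem, leave when the instantaneous gain rate g'(t) equals the habitat-wide average g(t)/(T + t).
g'(t) = 287·8.5/(t + 8.5)². Setting 287·8.5/(t+8.5)² = 287t/[(t+8.5)(15.9+t)] gives 8.5(15.9+t) = t(t+8.5), so t² = 8.5×15.9 = 135.2.
t* = √135.2 = 11.63 min.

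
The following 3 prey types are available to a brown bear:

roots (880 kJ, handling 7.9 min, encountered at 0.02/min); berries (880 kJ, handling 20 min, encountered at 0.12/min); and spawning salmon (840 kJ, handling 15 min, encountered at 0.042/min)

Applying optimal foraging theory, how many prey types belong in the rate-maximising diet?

Profitabilities (E/h, kJ/min): roots 111, spawning salmon 56, berries 44. Add prey in this order while the next type's profitability exceeds the intake rate on those already taken.
Rate on top 1: 15.2. spawning salmon: 56 > 15.2 → include.
Rate on top 2: 29.57. berries: 44 > 29.57 → include.
Optimal diet: roots, spawning salmon, berries — 3 of 3 types.

3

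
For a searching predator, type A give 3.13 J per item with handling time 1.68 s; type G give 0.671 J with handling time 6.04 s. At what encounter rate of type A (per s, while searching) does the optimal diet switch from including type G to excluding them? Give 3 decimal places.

The zero-one rule: include type G iff E₂/h₂ > λE₁/(1+λh₁). Equality gives the switch point.
λE₁h₂ = E₂ + λE₂h₁ ⇒ λ = E₂/(E₁h₂ − E₂h₁) = 0.671/(18.91 − 1.127) = 0.03774 per s.

0.038 per s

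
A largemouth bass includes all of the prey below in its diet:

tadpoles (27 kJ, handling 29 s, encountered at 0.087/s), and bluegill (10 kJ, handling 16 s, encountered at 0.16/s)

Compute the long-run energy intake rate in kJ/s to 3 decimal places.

Energy encountered per unit search time: 0.087×27 + 0.16×10 = 3.949 kJ/s.
Handling time per unit search time: 0.087×29 + 0.16×16 = 5.083.
Rate = 3.949/(1 + 5.083) = 0.6492 kJ/s.

0.649 kJ/s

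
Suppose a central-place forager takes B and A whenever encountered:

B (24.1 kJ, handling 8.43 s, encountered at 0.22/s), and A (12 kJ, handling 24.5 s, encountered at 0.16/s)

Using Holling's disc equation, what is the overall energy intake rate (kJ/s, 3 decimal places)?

R = (0.22×24.1 + 0.16×12) / (1 + 0.22×8.43 + 0.16×24.5) = 7.222/6.775 = 1.066 kJ/s.

1.066 kJ/s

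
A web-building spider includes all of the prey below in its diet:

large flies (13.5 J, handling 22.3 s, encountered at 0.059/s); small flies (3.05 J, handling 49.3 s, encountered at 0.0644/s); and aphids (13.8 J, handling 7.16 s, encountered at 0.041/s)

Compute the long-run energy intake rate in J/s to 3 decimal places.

Energy encountered per unit search time: 0.059×13.5 + 0.0644×3.05 + 0.041×13.8 = 1.559 J/s.
Handling time per unit search time: 0.059×22.3 + 0.0644×49.3 + 0.041×7.16 = 4.784.
Rate = 1.559/(1 + 4.784) = 0.2695 J/s.

0.269 J/s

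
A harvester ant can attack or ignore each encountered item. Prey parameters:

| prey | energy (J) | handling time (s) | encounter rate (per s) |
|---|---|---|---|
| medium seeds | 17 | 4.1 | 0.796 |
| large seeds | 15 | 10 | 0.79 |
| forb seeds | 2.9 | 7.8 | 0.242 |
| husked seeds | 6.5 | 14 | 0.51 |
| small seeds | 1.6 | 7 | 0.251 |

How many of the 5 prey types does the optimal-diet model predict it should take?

1

E/h in descending order: medium seeds 4.15, large seeds 1.5, husked seeds 0.464, forb seeds 0.372, small seeds 0.229 J/s. The optimal diet is the largest prefix of this list for which every included type satisfies E_i/h_i > R on the types above it.
Rate on top 1: 3.174. large seeds: 1.5 < 3.174 → exclude; stop.
Optimal diet: medium seeds — 1 of 5 types.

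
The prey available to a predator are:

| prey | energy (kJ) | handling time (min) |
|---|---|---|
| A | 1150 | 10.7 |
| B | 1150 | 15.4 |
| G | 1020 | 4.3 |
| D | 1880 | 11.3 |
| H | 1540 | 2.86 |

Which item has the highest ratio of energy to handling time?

H

In descending order of E/h:
H: 1540/2.86 = 538 kJ/min
G: 1020/4.3 = 237 kJ/min
D: 1880/11.3 = 166 kJ/min
A: 1150/10.7 = 107 kJ/min
B: 1150/15.4 = 74.7 kJ/min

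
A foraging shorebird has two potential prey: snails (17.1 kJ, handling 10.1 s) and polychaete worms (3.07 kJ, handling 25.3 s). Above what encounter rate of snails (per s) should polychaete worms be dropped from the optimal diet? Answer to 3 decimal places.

0.008 per s

At the threshold, the rate on snails alone equals the profitability of polychaete worms: λ·17.1/(1 + λ·10.1) = 3.07/25.3 = 0.1213.
Rearranging, λ(17.1 − 0.1213×10.1) = 0.1213, so λ = 0.1213/15.87 = 0.007644 per s.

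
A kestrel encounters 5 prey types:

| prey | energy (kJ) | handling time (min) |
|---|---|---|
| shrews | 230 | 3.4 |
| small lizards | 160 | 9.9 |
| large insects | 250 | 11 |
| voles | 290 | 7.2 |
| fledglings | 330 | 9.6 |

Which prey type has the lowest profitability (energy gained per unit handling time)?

small lizards

In descending order of E/h:
shrews: 230/3.4 = 67.6 kJ/min
voles: 290/7.2 = 40.3 kJ/min
fledglings: 330/9.6 = 34.4 kJ/min
large insects: 250/11 = 22.7 kJ/min
small lizards: 160/9.9 = 16.2 kJ/min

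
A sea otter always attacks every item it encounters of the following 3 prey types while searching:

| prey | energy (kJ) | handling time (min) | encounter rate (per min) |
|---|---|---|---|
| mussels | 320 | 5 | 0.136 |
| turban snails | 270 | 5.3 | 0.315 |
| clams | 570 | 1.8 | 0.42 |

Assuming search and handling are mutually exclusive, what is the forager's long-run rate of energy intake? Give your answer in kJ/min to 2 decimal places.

R = Σλ_iE_i / (1 + Σλ_ih_i)
Numerator: 0.136×320 + 0.315×270 + 0.42×570 = 368
Denominator: 1 + 0.136×5 + 0.315×5.3 + 0.42×1.8 = 4.106
R = 368/4.106 = 89.63 kJ/min

89.63 kJ/min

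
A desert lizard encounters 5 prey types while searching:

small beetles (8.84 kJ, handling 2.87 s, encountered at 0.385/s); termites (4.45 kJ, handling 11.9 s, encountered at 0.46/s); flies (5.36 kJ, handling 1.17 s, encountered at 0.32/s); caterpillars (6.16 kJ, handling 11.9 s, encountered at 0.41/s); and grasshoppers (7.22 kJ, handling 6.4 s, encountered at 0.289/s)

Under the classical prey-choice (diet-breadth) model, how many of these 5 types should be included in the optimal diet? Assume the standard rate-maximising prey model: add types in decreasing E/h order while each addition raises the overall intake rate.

2

E/h in descending order: flies 4.58, small beetles 3.08, grasshoppers 1.13, caterpillars 0.518, termites 0.374 kJ/s. The optimal diet is the largest prefix of this list for which every included type satisfies E_i/h_i > R on the types above it.
Rate on top 1: 1.248. small beetles: 3.08 > 1.248 → include.
Rate on top 2: 2.064. grasshoppers: 1.13 < 2.064 → exclude; stop.
Optimal diet: flies, small beetles — 2 of 5 types.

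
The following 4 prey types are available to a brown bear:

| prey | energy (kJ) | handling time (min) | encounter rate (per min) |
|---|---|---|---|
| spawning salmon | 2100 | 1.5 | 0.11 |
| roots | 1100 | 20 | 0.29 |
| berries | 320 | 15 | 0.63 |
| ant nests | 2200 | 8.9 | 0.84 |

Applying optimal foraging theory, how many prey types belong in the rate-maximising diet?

2

E/h in descending order: spawning salmon 1.4e+03, ant nests 247, roots 55, berries 21.3 kJ/min. The optimal diet is the largest prefix of this list for which every included type satisfies E_i/h_i > R on the types above it.
Rate on top 1: 198.3. ant nests: 247 > 198.3 → include.
Rate on top 2: 240.6. roots: 55 < 240.6 → exclude; stop.
Optimal diet: spawning salmon, ant nests — 2 of 4 types.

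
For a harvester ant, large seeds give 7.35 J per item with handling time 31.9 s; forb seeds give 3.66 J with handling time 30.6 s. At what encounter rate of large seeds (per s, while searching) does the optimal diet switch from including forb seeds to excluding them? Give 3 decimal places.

0.034 per s

Drop forb seeds once their profitability E₂/h₂ falls below the rate achievable on large seeds alone: E₂/h₂ = λE₁/(1 + λh₁).
Solve for λ: λE₁h₂ = E₂(1 + λh₁) → λ(E₁h₂ − E₂h₁) = E₂ → λ = E₂/(E₁h₂ − E₂h₁).
λ = 3.66/(7.35×30.6 − 3.66×31.9) = 3.66/108.2 = 0.03384 per s.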